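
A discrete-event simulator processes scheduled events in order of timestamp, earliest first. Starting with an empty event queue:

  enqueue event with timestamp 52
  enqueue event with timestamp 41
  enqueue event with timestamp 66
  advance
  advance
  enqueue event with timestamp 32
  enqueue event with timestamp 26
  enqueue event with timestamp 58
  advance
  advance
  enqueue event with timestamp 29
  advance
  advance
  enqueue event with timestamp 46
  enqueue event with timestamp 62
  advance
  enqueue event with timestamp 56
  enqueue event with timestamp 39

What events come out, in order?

insert 52 → {52}
insert 41 → {41, 52}
insert 66 → {41, 52, 66}
advance → 41; now {52, 66}
advance → 52; now {66}
insert 32 → {32, 66}
insert 26 → {26, 32, 66}
insert 58 → {26, 32, 58, 66}
advance → 26; now {32, 58, 66}
advance → 32; now {58, 66}
insert 29 → {29, 58, 66}
advance → 29; now {58, 66}
advance → 58; now {66}
insert 46 → {46, 66}
insert 62 → {46, 62, 66}
advance → 46; now {62, 66}
insert 56 → {56, 62, 66}
insert 39 → {39, 56, 62, 66}

[41, 52, 26, 32, 29, 58, 46]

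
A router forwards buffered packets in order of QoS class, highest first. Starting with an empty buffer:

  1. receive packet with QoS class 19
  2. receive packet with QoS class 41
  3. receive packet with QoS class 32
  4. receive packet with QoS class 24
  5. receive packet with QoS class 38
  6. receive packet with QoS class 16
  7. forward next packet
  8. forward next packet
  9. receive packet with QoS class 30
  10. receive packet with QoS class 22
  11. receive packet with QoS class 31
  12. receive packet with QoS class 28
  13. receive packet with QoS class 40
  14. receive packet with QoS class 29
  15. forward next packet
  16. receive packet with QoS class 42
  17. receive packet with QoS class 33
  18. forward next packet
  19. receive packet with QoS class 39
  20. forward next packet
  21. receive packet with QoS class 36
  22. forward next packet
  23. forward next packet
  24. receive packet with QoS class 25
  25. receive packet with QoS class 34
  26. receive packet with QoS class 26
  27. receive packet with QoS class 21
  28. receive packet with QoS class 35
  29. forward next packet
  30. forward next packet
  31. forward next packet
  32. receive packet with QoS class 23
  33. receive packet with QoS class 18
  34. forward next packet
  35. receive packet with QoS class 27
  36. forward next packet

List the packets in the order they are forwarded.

[41, 38, 40, 42, 39, 36, 33, 35, 34, 32, 31, 30]

insert 19 → {19}
insert 41 → {41, 19}
insert 32 → {41, 32, 19}
insert 24 → {41, 32, 24, 19}
insert 38 → {41, 38, 32, 24, 19}
insert 16 → {41, 38, 32, 24, 19, 16}
forward next packet → 41; now {38, 32, 24, 19, 16}
forward next packet → 38; now {32, 24, 19, 16}
insert 30 → {32, 30, 24, 19, 16}
insert 22 → {32, 30, 24, 22, 19, 16}
insert 31 → {32, 31, 30, 24, 22, 19, 16}
insert 28 → {32, 31, 30, 28, 24, 22, 19, 16}
insert 40 → {40, 32, 31, 30, 28, 24, 22, 19, 16}
insert 29 → {40, 32, 31, 30, 29, 28, 24, 22, 19, 16}
forward next packet → 40; now {32, 31, 30, 29, 28, 24, 22, 19, 16}
insert 42 → {42, 32, 31, 30, 29, 28, 24, 22, 19, 16}
insert 33 → {42, 33, 32, 31, 30, 29, 28, 24, 22, 19, 16}
forward next packet → 42; now {33, 32, 31, 30, 29, 28, 24, 22, 19, 16}
insert 39 → {39, 33, 32, 31, 30, 29, 28, 24, 22, 19, 16}
forward next packet → 39; now {33, 32, 31, 30, 29, 28, 24, 22, 19, 16}
insert 36 → {36, 33, 32, 31, 30, 29, 28, 24, 22, 19, 16}
forward next packet → 36; now {33, 32, 31, 30, 29, 28, 24, 22, 19, 16}
forward next packet → 33; now {32, 31, 30, 29, 28, 24, 22, 19, 16}
insert 25 → {32, 31, 30, 29, 28, 25, 24, 22, 19, 16}
insert 34 → {34, 32, 31, 30, 29, 28, 25, 24, 22, 19, 16}
insert 26 → {34, 32, 31, 30, 29, 28, 26, 25, 24, 22, 19, 16}
insert 21 → {34, 32, 31, 30, 29, 28, 26, 25, 24, 22, 21, 19, 16}
insert 35 → {35, 34, 32, 31, 30, 29, 28, 26, 25, 24, 22, 21, 19, 16}
forward next packet → 35; now {34, 32, 31, 30, 29, 28, 26, 25, 24, 22, 21, 19, 16}
forward next packet → 34; now {32, 31, 30, 29, 28, 26, 25, 24, 22, 21, 19, 16}
forward next packet → 32; now {31, 30, 29, 28, 26, 25, 24, 22, 21, 19, 16}
insert 23 → {31, 30, 29, 28, 26, 25, 24, 23, 22, 21, 19, 16}
insert 18 → {31, 30, 29, 28, 26, 25, 24, 23, 22, 21, 19, 18, 16}
forward next packet → 31; now {30, 29, 28, 26, 25, 24, 23, 22, 21, 19, 18, 16}
insert 27 → {30, 29, 28, 27, 26, 25, 24, 23, 22, 21, 19, 18, 16}
forward next packet → 30; now {29, 28, 27, 26, 25, 24, 23, 22, 21, 19, 18, 16}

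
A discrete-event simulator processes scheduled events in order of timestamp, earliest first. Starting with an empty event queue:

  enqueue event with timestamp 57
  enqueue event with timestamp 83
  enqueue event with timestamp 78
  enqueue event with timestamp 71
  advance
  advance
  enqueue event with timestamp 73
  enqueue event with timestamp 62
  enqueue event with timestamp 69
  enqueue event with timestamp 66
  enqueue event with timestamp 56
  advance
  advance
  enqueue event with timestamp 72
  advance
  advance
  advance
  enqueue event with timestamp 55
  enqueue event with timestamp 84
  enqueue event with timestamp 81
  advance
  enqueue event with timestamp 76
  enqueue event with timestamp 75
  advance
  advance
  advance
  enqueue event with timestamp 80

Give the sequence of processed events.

insert 57 → {57}
insert 83 → {57, 83}
insert 78 → {57, 78, 83}
insert 71 → {57, 71, 78, 83}
advance → 57; now {71, 78, 83}
advance → 71; now {78, 83}
insert 73 → {73, 78, 83}
insert 62 → {62, 73, 78, 83}
insert 69 → {62, 69, 73, 78, 83}
insert 66 → {62, 66, 69, 73, 78, 83}
insert 56 → {56, 62, 66, 69, 73, 78, 83}
advance → 56; now {62, 66, 69, 73, 78, 83}
advance → 62; now {66, 69, 73, 78, 83}
insert 72 → {66, 69, 72, 73, 78, 83}
advance → 66; now {69, 72, 73, 78, 83}
advance → 69; now {72, 73, 78, 83}
advance → 72; now {73, 78, 83}
insert 55 → {55, 73, 78, 83}
insert 84 → {55, 73, 78, 83, 84}
insert 81 → {55, 73, 78, 81, 83, 84}
advance → 55; now {73, 78, 81, 83, 84}
insert 76 → {73, 76, 78, 81, 83, 84}
insert 75 → {73, 75, 76, 78, 81, 83, 84}
advance → 73; now {75, 76, 78, 81, 83, 84}
advance → 75; now {76, 78, 81, 83, 84}
advance → 76; now {78, 81, 83, 84}
insert 80 → {78, 80, 81, 83, 84}

[57, 71, 56, 62, 66, 69, 72, 55, 73, 75, 76]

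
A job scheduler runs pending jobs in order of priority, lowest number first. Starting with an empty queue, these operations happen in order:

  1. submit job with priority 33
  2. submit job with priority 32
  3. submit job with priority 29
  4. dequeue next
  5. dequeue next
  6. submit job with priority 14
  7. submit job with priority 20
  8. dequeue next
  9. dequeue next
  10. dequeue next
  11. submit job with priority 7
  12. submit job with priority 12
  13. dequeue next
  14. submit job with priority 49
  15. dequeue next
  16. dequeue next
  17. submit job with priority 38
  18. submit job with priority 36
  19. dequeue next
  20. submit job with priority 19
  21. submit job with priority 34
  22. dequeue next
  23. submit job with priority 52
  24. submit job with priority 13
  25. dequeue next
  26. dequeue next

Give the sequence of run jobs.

[29, 32, 14, 20, 33, 7, 12, 49, 36, 19, 13, 34]

insert 33 → {33}
insert 32 → {32, 33}
insert 29 → {29, 32, 33}
dequeue next → 29; now {32, 33}
dequeue next → 32; now {33}
insert 14 → {14, 33}
insert 20 → {14, 20, 33}
dequeue next → 14; now {20, 33}
dequeue next → 20; now {33}
dequeue next → 33; now {}
insert 7 → {7}
insert 12 → {7, 12}
dequeue next → 7; now {12}
insert 49 → {12, 49}
dequeue next → 12; now {49}
dequeue next → 49; now {}
insert 38 → {38}
insert 36 → {36, 38}
dequeue next → 36; now {38}
insert 19 → {19, 38}
insert 34 → {19, 34, 38}
dequeue next → 19; now {34, 38}
insert 52 → {34, 38, 52}
insert 13 → {13, 34, 38, 52}
dequeue next → 13; now {34, 38, 52}
dequeue next → 34; now {38, 52}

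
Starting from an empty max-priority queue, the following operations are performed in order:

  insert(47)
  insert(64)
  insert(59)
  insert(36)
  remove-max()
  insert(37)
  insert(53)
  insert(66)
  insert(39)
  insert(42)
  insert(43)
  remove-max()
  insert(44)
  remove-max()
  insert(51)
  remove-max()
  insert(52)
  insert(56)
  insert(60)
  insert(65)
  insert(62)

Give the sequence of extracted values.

64 → 66 → 59 → 53

insert 47 → {47}
insert 64 → {64, 47}
insert 59 → {64, 59, 47}
insert 36 → {64, 59, 47, 36}
remove-max → 64; now {59, 47, 36}
insert 37 → {59, 47, 37, 36}
insert 53 → {59, 53, 47, 37, 36}
insert 66 → {66, 59, 53, 47, 37, 36}
insert 39 → {66, 59, 53, 47, 39, 37, 36}
insert 42 → {66, 59, 53, 47, 42, 39, 37, 36}
insert 43 → {66, 59, 53, 47, 43, 42, 39, 37, 36}
remove-max → 66; now {59, 53, 47, 43, 42, 39, 37, 36}
insert 44 → {59, 53, 47, 44, 43, 42, 39, 37, 36}
remove-max → 59; now {53, 47, 44, 43, 42, 39, 37, 36}
insert 51 → {53, 51, 47, 44, 43, 42, 39, 37, 36}
remove-max → 53; now {51, 47, 44, 43, 42, 39, 37, 36}
insert 52 → {52, 51, 47, 44, 43, 42, 39, 37, 36}
insert 56 → {56, 52, 51, 47, 44, 43, 42, 39, 37, 36}
insert 60 → {60, 56, 52, 51, 47, 44, 43, 42, 39, 37, 36}
insert 65 → {65, 60, 56, 52, 51, 47, 44, 43, 42, 39, 37, 36}
insert 62 → {65, 62, 60, 56, 52, 51, 47, 44, 43, 42, 39, 37, 36}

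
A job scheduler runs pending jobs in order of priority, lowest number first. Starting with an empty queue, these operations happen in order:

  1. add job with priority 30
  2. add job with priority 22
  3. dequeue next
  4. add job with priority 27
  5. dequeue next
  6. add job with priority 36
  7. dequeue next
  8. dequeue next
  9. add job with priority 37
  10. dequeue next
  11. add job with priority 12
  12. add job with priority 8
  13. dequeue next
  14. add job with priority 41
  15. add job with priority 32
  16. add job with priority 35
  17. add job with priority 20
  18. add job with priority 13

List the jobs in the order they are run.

insert 30 → {30}
insert 22 → {22, 30}
dequeue next → 22; now {30}
insert 27 → {27, 30}
dequeue next → 27; now {30}
insert 36 → {30, 36}
dequeue next → 30; now {36}
dequeue next → 36; now {}
insert 37 → {37}
dequeue next → 37; now {}
insert 12 → {12}
insert 8 → {8, 12}
dequeue next → 8; now {12}
insert 41 → {12, 41}
insert 32 → {12, 32, 41}
insert 35 → {12, 32, 35, 41}
insert 20 → {12, 20, 32, 35, 41}
insert 13 → {12, 13, 20, 32, 35, 41}

22, 27, 30, 36, 37, 8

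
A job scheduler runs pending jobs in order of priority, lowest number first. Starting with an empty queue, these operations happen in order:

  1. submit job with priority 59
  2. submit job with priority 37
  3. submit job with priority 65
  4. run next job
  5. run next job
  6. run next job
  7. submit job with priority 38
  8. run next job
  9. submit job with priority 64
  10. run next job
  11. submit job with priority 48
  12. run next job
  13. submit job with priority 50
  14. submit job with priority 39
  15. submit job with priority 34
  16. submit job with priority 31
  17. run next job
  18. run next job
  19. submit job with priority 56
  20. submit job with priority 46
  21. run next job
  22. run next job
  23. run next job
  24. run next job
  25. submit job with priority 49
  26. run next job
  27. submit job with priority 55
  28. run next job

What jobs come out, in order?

insert 59 → {59}
insert 37 → {37, 59}
insert 65 → {37, 59, 65}
run next job → 37; now {59, 65}
run next job → 59; now {65}
run next job → 65; now {}
insert 38 → {38}
run next job → 38; now {}
insert 64 → {64}
run next job → 64; now {}
insert 48 → {48}
run next job → 48; now {}
insert 50 → {50}
insert 39 → {39, 50}
insert 34 → {34, 39, 50}
insert 31 → {31, 34, 39, 50}
run next job → 31; now {34, 39, 50}
run next job → 34; now {39, 50}
insert 56 → {39, 50, 56}
insert 46 → {39, 46, 50, 56}
run next job → 39; now {46, 50, 56}
run next job → 46; now {50, 56}
run next job → 50; now {56}
run next job → 56; now {}
insert 49 → {49}
run next job → 49; now {}
insert 55 → {55}
run next job → 55; now {}

37, 59, 65, 38, 64, 48, 31, 34, 39, 46, 50, 56, 49, 55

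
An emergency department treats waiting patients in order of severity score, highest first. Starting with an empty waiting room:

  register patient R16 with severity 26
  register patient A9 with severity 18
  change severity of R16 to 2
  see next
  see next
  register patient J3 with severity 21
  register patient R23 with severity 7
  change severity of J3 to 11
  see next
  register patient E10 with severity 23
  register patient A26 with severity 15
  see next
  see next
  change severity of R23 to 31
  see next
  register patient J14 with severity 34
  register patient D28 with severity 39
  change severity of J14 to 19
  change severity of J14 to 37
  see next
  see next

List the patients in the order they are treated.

add R16 (severity 26) → {R16:26}
add A9 (severity 18) → {R16:26, A9:18}
update R16 to severity 2 → {A9:18, R16:2}
see next → A9; now {R16:2}
see next → R16; now {}
add J3 (severity 21) → {J3:21}
add R23 (severity 7) → {J3:21, R23:7}
update J3 to severity 11 → {J3:11, R23:7}
see next → J3; now {R23:7}
add E10 (severity 23) → {E10:23, R23:7}
add A26 (severity 15) → {E10:23, A26:15, R23:7}
see next → E10; now {A26:15, R23:7}
see next → A26; now {R23:7}
update R23 to severity 31 → {R23:31}
see next → R23; now {}
add J14 (severity 34) → {J14:34}
add D28 (severity 39) → {D28:39, J14:34}
update J14 to severity 19 → {D28:39, J14:19}
update J14 to severity 37 → {D28:39, J14:37}
see next → D28; now {J14:37}
see next → J14; now {}

A9, R16, J3, E10, A26, R23, D28, J14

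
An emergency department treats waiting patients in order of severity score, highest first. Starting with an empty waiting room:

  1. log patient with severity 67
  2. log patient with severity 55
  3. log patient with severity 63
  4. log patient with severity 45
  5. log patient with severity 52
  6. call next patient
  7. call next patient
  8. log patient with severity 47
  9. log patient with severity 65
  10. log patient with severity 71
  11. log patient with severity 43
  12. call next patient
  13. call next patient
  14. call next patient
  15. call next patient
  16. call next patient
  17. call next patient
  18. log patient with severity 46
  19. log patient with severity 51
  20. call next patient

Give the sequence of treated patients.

insert 67 → {67}
insert 55 → {67, 55}
insert 63 → {67, 63, 55}
insert 45 → {67, 63, 55, 45}
insert 52 → {67, 63, 55, 52, 45}
call next patient → 67; now {63, 55, 52, 45}
call next patient → 63; now {55, 52, 45}
insert 47 → {55, 52, 47, 45}
insert 65 → {65, 55, 52, 47, 45}
insert 71 → {71, 65, 55, 52, 47, 45}
insert 43 → {71, 65, 55, 52, 47, 45, 43}
call next patient → 71; now {65, 55, 52, 47, 45, 43}
call next patient → 65; now {55, 52, 47, 45, 43}
call next patient → 55; now {52, 47, 45, 43}
call next patient → 52; now {47, 45, 43}
call next patient → 47; now {45, 43}
call next patient → 45; now {43}
insert 46 → {46, 43}
insert 51 → {51, 46, 43}
call next patient → 51; now {46, 43}

67 → 63 → 71 → 65 → 55 → 52 → 47 → 45 → 51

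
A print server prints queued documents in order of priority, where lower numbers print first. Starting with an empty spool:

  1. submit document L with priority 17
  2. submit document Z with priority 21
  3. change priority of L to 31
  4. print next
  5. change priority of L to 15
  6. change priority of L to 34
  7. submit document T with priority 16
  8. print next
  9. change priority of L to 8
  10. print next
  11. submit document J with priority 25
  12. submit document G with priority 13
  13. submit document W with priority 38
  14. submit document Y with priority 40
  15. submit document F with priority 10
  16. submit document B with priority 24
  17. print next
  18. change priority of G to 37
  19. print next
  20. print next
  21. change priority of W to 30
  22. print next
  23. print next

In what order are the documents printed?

add L (priority 17) → {L:17}
add Z (priority 21) → {L:17, Z:21}
update L to priority 31 → {Z:21, L:31}
print next → Z; now {L:31}
update L to priority 15 → {L:15}
update L to priority 34 → {L:34}
add T (priority 16) → {T:16, L:34}
print next → T; now {L:34}
update L to priority 8 → {L:8}
print next → L; now {}
add J (priority 25) → {J:25}
add G (priority 13) → {G:13, J:25}
add W (priority 38) → {G:13, J:25, W:38}
add Y (priority 40) → {G:13, J:25, W:38, Y:40}
add F (priority 10) → {F:10, G:13, J:25, W:38, Y:40}
add B (priority 24) → {F:10, G:13, B:24, J:25, W:38, Y:40}
print next → F; now {G:13, B:24, J:25, W:38, Y:40}
update G to priority 37 → {B:24, J:25, G:37, W:38, Y:40}
print next → B; now {J:25, G:37, W:38, Y:40}
print next → J; now {G:37, W:38, Y:40}
update W to priority 30 → {W:30, G:37, Y:40}
print next → W; now {G:37, Y:40}
print next → G; now {Y:40}

Z, T, L, F, B, J, W, G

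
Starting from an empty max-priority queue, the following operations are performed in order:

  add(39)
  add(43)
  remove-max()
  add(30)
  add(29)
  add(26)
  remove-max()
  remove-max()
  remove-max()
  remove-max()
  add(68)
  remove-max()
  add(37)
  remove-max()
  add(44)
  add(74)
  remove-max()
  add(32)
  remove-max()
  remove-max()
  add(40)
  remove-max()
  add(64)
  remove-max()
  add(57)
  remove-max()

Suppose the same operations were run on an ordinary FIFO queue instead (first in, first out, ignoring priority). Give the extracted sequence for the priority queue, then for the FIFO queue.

insert 39 → {39}
insert 43 → {43, 39}
remove-max → 43; now {39}
insert 30 → {39, 30}
insert 29 → {39, 30, 29}
insert 26 → {39, 30, 29, 26}
remove-max → 39; now {30, 29, 26}
remove-max → 30; now {29, 26}
remove-max → 29; now {26}
remove-max → 26; now {}
insert 68 → {68}
remove-max → 68; now {}
insert 37 → {37}
remove-max → 37; now {}
insert 44 → {44}
insert 74 → {74, 44}
remove-max → 74; now {44}
insert 32 → {44, 32}
remove-max → 44; now {32}
remove-max → 32; now {}
insert 40 → {40}
remove-max → 40; now {}
insert 64 → {64}
remove-max → 64; now {}
insert 57 → {57}
remove-max → 57; now {}

priority queue: 43 → 39 → 30 → 29 → 26 → 68 → 37 → 74 → 44 → 32 → 40 → 64 → 57; FIFO queue: 39 → 43 → 30 → 29 → 26 → 68 → 37 → 44 → 74 → 32 → 40 → 64 → 57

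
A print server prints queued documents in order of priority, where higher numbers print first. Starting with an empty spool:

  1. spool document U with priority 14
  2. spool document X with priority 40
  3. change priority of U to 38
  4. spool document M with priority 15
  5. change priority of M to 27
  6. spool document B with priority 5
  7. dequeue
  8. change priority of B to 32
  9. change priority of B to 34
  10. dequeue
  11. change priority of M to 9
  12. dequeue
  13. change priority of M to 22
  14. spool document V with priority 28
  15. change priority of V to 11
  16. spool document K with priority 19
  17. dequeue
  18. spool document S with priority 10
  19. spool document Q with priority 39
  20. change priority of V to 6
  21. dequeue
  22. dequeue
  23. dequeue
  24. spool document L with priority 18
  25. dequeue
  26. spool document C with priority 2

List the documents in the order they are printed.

[X, U, B, M, Q, K, S, L]

add U (priority 14) → {U:14}
add X (priority 40) → {X:40, U:14}
update U to priority 38 → {X:40, U:38}
add M (priority 15) → {X:40, U:38, M:15}
update M to priority 27 → {X:40, U:38, M:27}
add B (priority 5) → {X:40, U:38, M:27, B:5}
dequeue → X; now {U:38, M:27, B:5}
update B to priority 32 → {U:38, B:32, M:27}
update B to priority 34 → {U:38, B:34, M:27}
dequeue → U; now {B:34, M:27}
update M to priority 9 → {B:34, M:9}
dequeue → B; now {M:9}
update M to priority 22 → {M:22}
add V (priority 28) → {V:28, M:22}
update V to priority 11 → {M:22, V:11}
add K (priority 19) → {M:22, K:19, V:11}
dequeue → M; now {K:19, V:11}
add S (priority 10) → {K:19, V:11, S:10}
add Q (priority 39) → {Q:39, K:19, V:11, S:10}
update V to priority 6 → {Q:39, K:19, S:10, V:6}
dequeue → Q; now {K:19, S:10, V:6}
dequeue → K; now {S:10, V:6}
dequeue → S; now {V:6}
add L (priority 18) → {L:18, V:6}
dequeue → L; now {V:6}
add C (priority 2) → {V:6, C:2}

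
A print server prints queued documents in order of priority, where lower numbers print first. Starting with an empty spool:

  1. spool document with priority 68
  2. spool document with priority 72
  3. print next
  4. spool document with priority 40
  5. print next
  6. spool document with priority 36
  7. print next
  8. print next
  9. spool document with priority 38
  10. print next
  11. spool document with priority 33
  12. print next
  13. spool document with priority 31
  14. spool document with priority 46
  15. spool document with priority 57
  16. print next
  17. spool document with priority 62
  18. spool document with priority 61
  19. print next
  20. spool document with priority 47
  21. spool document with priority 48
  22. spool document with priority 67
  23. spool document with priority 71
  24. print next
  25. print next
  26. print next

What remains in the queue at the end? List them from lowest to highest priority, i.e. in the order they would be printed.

61 → 62 → 67 → 71

insert 68 → {68}
insert 72 → {68, 72}
print next → 68; now {72}
insert 40 → {40, 72}
print next → 40; now {72}
insert 36 → {36, 72}
print next → 36; now {72}
print next → 72; now {}
insert 38 → {38}
print next → 38; now {}
insert 33 → {33}
print next → 33; now {}
insert 31 → {31}
insert 46 → {31, 46}
insert 57 → {31, 46, 57}
print next → 31; now {46, 57}
insert 62 → {46, 57, 62}
insert 61 → {46, 57, 61, 62}
print next → 46; now {57, 61, 62}
insert 47 → {47, 57, 61, 62}
insert 48 → {47, 48, 57, 61, 62}
insert 67 → {47, 48, 57, 61, 62, 67}
insert 71 → {47, 48, 57, 61, 62, 67, 71}
print next → 47; now {48, 57, 61, 62, 67, 71}
print next → 48; now {57, 61, 62, 67, 71}
print next → 57; now {61, 62, 67, 71}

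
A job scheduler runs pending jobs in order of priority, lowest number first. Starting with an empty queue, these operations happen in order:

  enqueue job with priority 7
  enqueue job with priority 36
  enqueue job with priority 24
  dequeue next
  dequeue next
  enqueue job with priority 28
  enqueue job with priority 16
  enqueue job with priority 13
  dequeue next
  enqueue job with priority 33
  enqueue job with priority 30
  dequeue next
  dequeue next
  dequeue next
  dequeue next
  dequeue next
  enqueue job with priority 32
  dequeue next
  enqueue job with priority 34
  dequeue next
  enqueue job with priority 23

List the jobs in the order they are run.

7 → 24 → 13 → 16 → 28 → 30 → 33 → 36 → 32 → 34

insert 7 → {7}
insert 36 → {7, 36}
insert 24 → {7, 24, 36}
dequeue next → 7; now {24, 36}
dequeue next → 24; now {36}
insert 28 → {28, 36}
insert 16 → {16, 28, 36}
insert 13 → {13, 16, 28, 36}
dequeue next → 13; now {16, 28, 36}
insert 33 → {16, 28, 33, 36}
insert 30 → {16, 28, 30, 33, 36}
dequeue next → 16; now {28, 30, 33, 36}
dequeue next → 28; now {30, 33, 36}
dequeue next → 30; now {33, 36}
dequeue next → 33; now {36}
dequeue next → 36; now {}
insert 32 → {32}
dequeue next → 32; now {}
insert 34 → {34}
dequeue next → 34; now {}
insert 23 → {23}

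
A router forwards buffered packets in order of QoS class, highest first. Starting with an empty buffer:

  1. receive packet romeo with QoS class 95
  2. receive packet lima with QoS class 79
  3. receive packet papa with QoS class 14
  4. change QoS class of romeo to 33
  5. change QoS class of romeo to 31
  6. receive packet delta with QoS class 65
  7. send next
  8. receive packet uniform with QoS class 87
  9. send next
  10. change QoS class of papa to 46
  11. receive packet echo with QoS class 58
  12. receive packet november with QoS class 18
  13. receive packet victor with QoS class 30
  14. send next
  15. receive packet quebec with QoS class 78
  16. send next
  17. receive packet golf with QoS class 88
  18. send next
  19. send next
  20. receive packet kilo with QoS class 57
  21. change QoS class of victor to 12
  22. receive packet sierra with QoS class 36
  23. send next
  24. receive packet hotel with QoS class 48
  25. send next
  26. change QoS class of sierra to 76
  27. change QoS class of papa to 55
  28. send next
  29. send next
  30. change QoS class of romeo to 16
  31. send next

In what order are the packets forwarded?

lima, uniform, delta, quebec, golf, echo, kilo, hotel, sierra, papa, november

add romeo (QoS class 95) → {romeo:95}
add lima (QoS class 79) → {romeo:95, lima:79}
add papa (QoS class 14) → {romeo:95, lima:79, papa:14}
update romeo to QoS class 33 → {lima:79, romeo:33, papa:14}
update romeo to QoS class 31 → {lima:79, romeo:31, papa:14}
add delta (QoS class 65) → {lima:79, delta:65, romeo:31, papa:14}
send next → lima; now {delta:65, romeo:31, papa:14}
add uniform (QoS class 87) → {uniform:87, delta:65, romeo:31, papa:14}
send next → uniform; now {delta:65, romeo:31, papa:14}
update papa to QoS class 46 → {delta:65, papa:46, romeo:31}
add echo (QoS class 58) → {delta:65, echo:58, papa:46, romeo:31}
add november (QoS class 18) → {delta:65, echo:58, papa:46, romeo:31, november:18}
add victor (QoS class 30) → {delta:65, echo:58, papa:46, romeo:31, victor:30, november:18}
send next → delta; now {echo:58, papa:46, romeo:31, victor:30, november:18}
add quebec (QoS class 78) → {quebec:78, echo:58, papa:46, romeo:31, victor:30, november:18}
send next → quebec; now {echo:58, papa:46, romeo:31, victor:30, november:18}
add golf (QoS class 88) → {golf:88, echo:58, papa:46, romeo:31, victor:30, november:18}
send next → golf; now {echo:58, papa:46, romeo:31, victor:30, november:18}
send next → echo; now {papa:46, romeo:31, victor:30, november:18}
add kilo (QoS class 57) → {kilo:57, papa:46, romeo:31, victor:30, november:18}
update victor to QoS class 12 → {kilo:57, papa:46, romeo:31, november:18, victor:12}
add sierra (QoS class 36) → {kilo:57, papa:46, sierra:36, romeo:31, november:18, victor:12}
send next → kilo; now {papa:46, sierra:36, romeo:31, november:18, victor:12}
add hotel (QoS class 48) → {hotel:48, papa:46, sierra:36, romeo:31, november:18, victor:12}
send next → hotel; now {papa:46, sierra:36, romeo:31, november:18, victor:12}
update sierra to QoS class 76 → {sierra:76, papa:46, romeo:31, november:18, victor:12}
update papa to QoS class 55 → {sierra:76, papa:55, romeo:31, november:18, victor:12}
send next → sierra; now {papa:55, romeo:31, november:18, victor:12}
send next → papa; now {romeo:31, november:18, victor:12}
update romeo to QoS class 16 → {november:18, romeo:16, victor:12}
send next → november; now {romeo:16, victor:12}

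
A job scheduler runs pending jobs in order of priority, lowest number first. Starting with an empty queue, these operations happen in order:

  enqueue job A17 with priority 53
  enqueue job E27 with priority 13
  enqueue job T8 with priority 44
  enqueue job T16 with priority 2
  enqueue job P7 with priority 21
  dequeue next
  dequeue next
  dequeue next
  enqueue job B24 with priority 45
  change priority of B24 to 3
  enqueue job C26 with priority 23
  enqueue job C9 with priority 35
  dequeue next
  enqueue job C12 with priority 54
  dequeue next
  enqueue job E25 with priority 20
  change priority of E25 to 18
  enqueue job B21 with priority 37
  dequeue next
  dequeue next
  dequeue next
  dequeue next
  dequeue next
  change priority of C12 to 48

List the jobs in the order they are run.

add A17 (priority 53) → {A17:53}
add E27 (priority 13) → {E27:13, A17:53}
add T8 (priority 44) → {E27:13, T8:44, A17:53}
add T16 (priority 2) → {T16:2, E27:13, T8:44, A17:53}
add P7 (priority 21) → {T16:2, E27:13, P7:21, T8:44, A17:53}
dequeue next → T16; now {E27:13, P7:21, T8:44, A17:53}
dequeue next → E27; now {P7:21, T8:44, A17:53}
dequeue next → P7; now {T8:44, A17:53}
add B24 (priority 45) → {T8:44, B24:45, A17:53}
update B24 to priority 3 → {B24:3, T8:44, A17:53}
add C26 (priority 23) → {B24:3, C26:23, T8:44, A17:53}
add C9 (priority 35) → {B24:3, C26:23, C9:35, T8:44, A17:53}
dequeue next → B24; now {C26:23, C9:35, T8:44, A17:53}
add C12 (priority 54) → {C26:23, C9:35, T8:44, A17:53, C12:54}
dequeue next → C26; now {C9:35, T8:44, A17:53, C12:54}
add E25 (priority 20) → {E25:20, C9:35, T8:44, A17:53, C12:54}
update E25 to priority 18 → {E25:18, C9:35, T8:44, A17:53, C12:54}
add B21 (priority 37) → {E25:18, C9:35, B21:37, T8:44, A17:53, C12:54}
dequeue next → E25; now {C9:35, B21:37, T8:44, A17:53, C12:54}
dequeue next → C9; now {B21:37, T8:44, A17:53, C12:54}
dequeue next → B21; now {T8:44, A17:53, C12:54}
dequeue next → T8; now {A17:53, C12:54}
dequeue next → A17; now {C12:54}
update C12 to priority 48 → {C12:48}

T16, E27, P7, B24, C26, E25, C9, B21, T8, A17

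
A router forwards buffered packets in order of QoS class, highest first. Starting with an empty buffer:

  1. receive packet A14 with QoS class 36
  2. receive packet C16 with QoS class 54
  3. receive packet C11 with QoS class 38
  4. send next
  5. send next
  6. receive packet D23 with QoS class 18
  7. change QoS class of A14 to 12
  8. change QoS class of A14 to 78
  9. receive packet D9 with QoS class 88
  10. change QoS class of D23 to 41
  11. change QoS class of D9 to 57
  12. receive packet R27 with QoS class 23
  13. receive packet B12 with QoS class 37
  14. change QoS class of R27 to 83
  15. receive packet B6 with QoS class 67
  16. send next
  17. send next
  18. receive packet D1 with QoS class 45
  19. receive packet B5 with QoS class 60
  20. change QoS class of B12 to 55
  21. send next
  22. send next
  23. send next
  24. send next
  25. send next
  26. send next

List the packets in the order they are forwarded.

[C16, C11, R27, A14, B6, B5, D9, B12, D1, D23]

add A14 (QoS class 36) → {A14:36}
add C16 (QoS class 54) → {C16:54, A14:36}
add C11 (QoS class 38) → {C16:54, C11:38, A14:36}
send next → C16; now {C11:38, A14:36}
send next → C11; now {A14:36}
add D23 (QoS class 18) → {A14:36, D23:18}
update A14 to QoS class 12 → {D23:18, A14:12}
update A14 to QoS class 78 → {A14:78, D23:18}
add D9 (QoS class 88) → {D9:88, A14:78, D23:18}
update D23 to QoS class 41 → {D9:88, A14:78, D23:41}
update D9 to QoS class 57 → {A14:78, D9:57, D23:41}
add R27 (QoS class 23) → {A14:78, D9:57, D23:41, R27:23}
add B12 (QoS class 37) → {A14:78, D9:57, D23:41, B12:37, R27:23}
update R27 to QoS class 83 → {R27:83, A14:78, D9:57, D23:41, B12:37}
add B6 (QoS class 67) → {R27:83, A14:78, B6:67, D9:57, D23:41, B12:37}
send next → R27; now {A14:78, B6:67, D9:57, D23:41, B12:37}
send next → A14; now {B6:67, D9:57, D23:41, B12:37}
add D1 (QoS class 45) → {B6:67, D9:57, D1:45, D23:41, B12:37}
add B5 (QoS class 60) → {B6:67, B5:60, D9:57, D1:45, D23:41, B12:37}
update B12 to QoS class 55 → {B6:67, B5:60, D9:57, B12:55, D1:45, D23:41}
send next → B6; now {B5:60, D9:57, B12:55, D1:45, D23:41}
send next → B5; now {D9:57, B12:55, D1:45, D23:41}
send next → D9; now {B12:55, D1:45, D23:41}
send next → B12; now {D1:45, D23:41}
send next → D1; now {D23:41}
send next → D23; now {}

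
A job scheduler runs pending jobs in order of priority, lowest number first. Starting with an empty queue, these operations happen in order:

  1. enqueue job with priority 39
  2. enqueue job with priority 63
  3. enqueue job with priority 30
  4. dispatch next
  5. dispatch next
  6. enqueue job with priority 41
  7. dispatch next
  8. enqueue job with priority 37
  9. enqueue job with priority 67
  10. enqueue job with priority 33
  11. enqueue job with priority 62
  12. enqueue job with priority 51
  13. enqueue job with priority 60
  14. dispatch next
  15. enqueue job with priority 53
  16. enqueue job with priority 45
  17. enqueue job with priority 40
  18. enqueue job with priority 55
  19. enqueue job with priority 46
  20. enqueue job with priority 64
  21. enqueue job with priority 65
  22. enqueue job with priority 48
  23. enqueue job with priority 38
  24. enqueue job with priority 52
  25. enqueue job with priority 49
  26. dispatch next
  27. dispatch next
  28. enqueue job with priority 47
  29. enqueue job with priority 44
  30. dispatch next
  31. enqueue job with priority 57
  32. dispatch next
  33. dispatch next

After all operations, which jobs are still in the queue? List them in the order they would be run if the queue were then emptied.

insert 39 → {39}
insert 63 → {39, 63}
insert 30 → {30, 39, 63}
dispatch next → 30; now {39, 63}
dispatch next → 39; now {63}
insert 41 → {41, 63}
dispatch next → 41; now {63}
insert 37 → {37, 63}
insert 67 → {37, 63, 67}
insert 33 → {33, 37, 63, 67}
insert 62 → {33, 37, 62, 63, 67}
insert 51 → {33, 37, 51, 62, 63, 67}
insert 60 → {33, 37, 51, 60, 62, 63, 67}
dispatch next → 33; now {37, 51, 60, 62, 63, 67}
insert 53 → {37, 51, 53, 60, 62, 63, 67}
insert 45 → {37, 45, 51, 53, 60, 62, 63, 67}
insert 40 → {37, 40, 45, 51, 53, 60, 62, 63, 67}
insert 55 → {37, 40, 45, 51, 53, 55, 60, 62, 63, 67}
insert 46 → {37, 40, 45, 46, 51, 53, 55, 60, 62, 63, 67}
insert 64 → {37, 40, 45, 46, 51, 53, 55, 60, 62, 63, 64, 67}
insert 65 → {37, 40, 45, 46, 51, 53, 55, 60, 62, 63, 64, 65, 67}
insert 48 → {37, 40, 45, 46, 48, 51, 53, 55, 60, 62, 63, 64, 65, 67}
insert 38 → {37, 38, 40, 45, 46, 48, 51, 53, 55, 60, 62, 63, 64, 65, 67}
insert 52 → {37, 38, 40, 45, 46, 48, 51, 52, 53, 55, 60, 62, 63, 64, 65, 67}
insert 49 → {37, 38, 40, 45, 46, 48, 49, 51, 52, 53, 55, 60, 62, 63, 64, 65, 67}
dispatch next → 37; now {38, 40, 45, 46, 48, 49, 51, 52, 53, 55, 60, 62, 63, 64, 65, 67}
dispatch next → 38; now {40, 45, 46, 48, 49, 51, 52, 53, 55, 60, 62, 63, 64, 65, 67}
insert 47 → {40, 45, 46, 47, 48, 49, 51, 52, 53, 55, 60, 62, 63, 64, 65, 67}
insert 44 → {40, 44, 45, 46, 47, 48, 49, 51, 52, 53, 55, 60, 62, 63, 64, 65, 67}
dispatch next → 40; now {44, 45, 46, 47, 48, 49, 51, 52, 53, 55, 60, 62, 63, 64, 65, 67}
insert 57 → {44, 45, 46, 47, 48, 49, 51, 52, 53, 55, 57, 60, 62, 63, 64, 65, 67}
dispatch next → 44; now {45, 46, 47, 48, 49, 51, 52, 53, 55, 57, 60, 62, 63, 64, 65, 67}
dispatch next → 45; now {46, 47, 48, 49, 51, 52, 53, 55, 57, 60, 62, 63, 64, 65, 67}

[46, 47, 48, 49, 51, 52, 53, 55, 57, 60, 62, 63, 64, 65, 67]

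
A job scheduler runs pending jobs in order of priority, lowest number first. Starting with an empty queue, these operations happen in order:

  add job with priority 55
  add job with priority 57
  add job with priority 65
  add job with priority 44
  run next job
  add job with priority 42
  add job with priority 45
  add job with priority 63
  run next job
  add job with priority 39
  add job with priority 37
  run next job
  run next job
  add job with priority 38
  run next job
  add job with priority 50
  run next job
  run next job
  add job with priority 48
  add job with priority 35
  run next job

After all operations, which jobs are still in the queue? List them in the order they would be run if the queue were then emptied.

48, 55, 57, 63, 65

insert 55 → {55}
insert 57 → {55, 57}
insert 65 → {55, 57, 65}
insert 44 → {44, 55, 57, 65}
run next job → 44; now {55, 57, 65}
insert 42 → {42, 55, 57, 65}
insert 45 → {42, 45, 55, 57, 65}
insert 63 → {42, 45, 55, 57, 63, 65}
run next job → 42; now {45, 55, 57, 63, 65}
insert 39 → {39, 45, 55, 57, 63, 65}
insert 37 → {37, 39, 45, 55, 57, 63, 65}
run next job → 37; now {39, 45, 55, 57, 63, 65}
run next job → 39; now {45, 55, 57, 63, 65}
insert 38 → {38, 45, 55, 57, 63, 65}
run next job → 38; now {45, 55, 57, 63, 65}
insert 50 → {45, 50, 55, 57, 63, 65}
run next job → 45; now {50, 55, 57, 63, 65}
run next job → 50; now {55, 57, 63, 65}
insert 48 → {48, 55, 57, 63, 65}
insert 35 → {35, 48, 55, 57, 63, 65}
run next job → 35; now {48, 55, 57, 63, 65}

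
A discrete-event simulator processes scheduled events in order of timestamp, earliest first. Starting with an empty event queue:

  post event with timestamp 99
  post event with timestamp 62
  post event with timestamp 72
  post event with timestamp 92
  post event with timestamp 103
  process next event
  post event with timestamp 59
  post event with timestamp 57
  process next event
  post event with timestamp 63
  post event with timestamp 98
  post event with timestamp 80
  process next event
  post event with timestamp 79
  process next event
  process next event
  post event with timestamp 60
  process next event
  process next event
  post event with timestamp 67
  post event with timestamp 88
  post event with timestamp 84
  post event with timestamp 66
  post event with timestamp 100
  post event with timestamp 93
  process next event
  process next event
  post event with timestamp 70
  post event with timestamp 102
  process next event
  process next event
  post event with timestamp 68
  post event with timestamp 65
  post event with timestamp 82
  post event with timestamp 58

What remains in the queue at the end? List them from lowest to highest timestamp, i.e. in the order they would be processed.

[58, 65, 68, 82, 84, 88, 92, 93, 98, 99, 100, 102, 103]

insert 99 → {99}
insert 62 → {62, 99}
insert 72 → {62, 72, 99}
insert 92 → {62, 72, 92, 99}
insert 103 → {62, 72, 92, 99, 103}
process next event → 62; now {72, 92, 99, 103}
insert 59 → {59, 72, 92, 99, 103}
insert 57 → {57, 59, 72, 92, 99, 103}
process next event → 57; now {59, 72, 92, 99, 103}
insert 63 → {59, 63, 72, 92, 99, 103}
insert 98 → {59, 63, 72, 92, 98, 99, 103}
insert 80 → {59, 63, 72, 80, 92, 98, 99, 103}
process next event → 59; now {63, 72, 80, 92, 98, 99, 103}
insert 79 → {63, 72, 79, 80, 92, 98, 99, 103}
process next event → 63; now {72, 79, 80, 92, 98, 99, 103}
process next event → 72; now {79, 80, 92, 98, 99, 103}
insert 60 → {60, 79, 80, 92, 98, 99, 103}
process next event → 60; now {79, 80, 92, 98, 99, 103}
process next event → 79; now {80, 92, 98, 99, 103}
insert 67 → {67, 80, 92, 98, 99, 103}
insert 88 → {67, 80, 88, 92, 98, 99, 103}
insert 84 → {67, 80, 84, 88, 92, 98, 99, 103}
insert 66 → {66, 67, 80, 84, 88, 92, 98, 99, 103}
insert 100 → {66, 67, 80, 84, 88, 92, 98, 99, 100, 103}
insert 93 → {66, 67, 80, 84, 88, 92, 93, 98, 99, 100, 103}
process next event → 66; now {67, 80, 84, 88, 92, 93, 98, 99, 100, 103}
process next event → 67; now {80, 84, 88, 92, 93, 98, 99, 100, 103}
insert 70 → {70, 80, 84, 88, 92, 93, 98, 99, 100, 103}
insert 102 → {70, 80, 84, 88, 92, 93, 98, 99, 100, 102, 103}
process next event → 70; now {80, 84, 88, 92, 93, 98, 99, 100, 102, 103}
process next event → 80; now {84, 88, 92, 93, 98, 99, 100, 102, 103}
insert 68 → {68, 84, 88, 92, 93, 98, 99, 100, 102, 103}
insert 65 → {65, 68, 84, 88, 92, 93, 98, 99, 100, 102, 103}
insert 82 → {65, 68, 82, 84, 88, 92, 93, 98, 99, 100, 102, 103}
insert 58 → {58, 65, 68, 82, 84, 88, 92, 93, 98, 99, 100, 102, 103}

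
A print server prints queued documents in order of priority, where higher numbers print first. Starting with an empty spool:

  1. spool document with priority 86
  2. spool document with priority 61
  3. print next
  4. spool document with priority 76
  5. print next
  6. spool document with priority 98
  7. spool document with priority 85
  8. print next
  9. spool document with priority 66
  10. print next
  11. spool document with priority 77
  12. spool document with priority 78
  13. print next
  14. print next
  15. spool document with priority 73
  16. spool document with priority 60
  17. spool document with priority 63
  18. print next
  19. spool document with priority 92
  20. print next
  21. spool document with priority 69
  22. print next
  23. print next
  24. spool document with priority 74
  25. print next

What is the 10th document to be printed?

insert 86 → {86}
insert 61 → {86, 61}
print next → 86; now {61}
insert 76 → {76, 61}
print next → 76; now {61}
insert 98 → {98, 61}
insert 85 → {98, 85, 61}
print next → 98; now {85, 61}
insert 66 → {85, 66, 61}
print next → 85; now {66, 61}
insert 77 → {77, 66, 61}
insert 78 → {78, 77, 66, 61}
print next → 78; now {77, 66, 61}
print next → 77; now {66, 61}
insert 73 → {73, 66, 61}
insert 60 → {73, 66, 61, 60}
insert 63 → {73, 66, 63, 61, 60}
print next → 73; now {66, 63, 61, 60}
insert 92 → {92, 66, 63, 61, 60}
print next → 92; now {66, 63, 61, 60}
insert 69 → {69, 66, 63, 61, 60}
print next → 69; now {66, 63, 61, 60}
print next → 66; now {63, 61, 60}
insert 74 → {74, 63, 61, 60}
print next → 74; now {63, 61, 60}

66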